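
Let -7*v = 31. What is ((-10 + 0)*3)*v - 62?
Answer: 496/7 ≈ 70.857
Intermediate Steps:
v = -31/7 (v = -⅐*31 = -31/7 ≈ -4.4286)
((-10 + 0)*3)*v - 62 = ((-10 + 0)*3)*(-31/7) - 62 = -10*3*(-31/7) - 62 = -30*(-31/7) - 62 = 930/7 - 62 = 496/7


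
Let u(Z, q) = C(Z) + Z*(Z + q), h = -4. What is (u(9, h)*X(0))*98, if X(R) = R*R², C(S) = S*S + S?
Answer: 0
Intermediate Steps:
C(S) = S + S² (C(S) = S² + S = S + S²)
X(R) = R³
u(Z, q) = Z*(1 + Z) + Z*(Z + q)
(u(9, h)*X(0))*98 = ((9*(1 - 4 + 2*9))*0³)*98 = ((9*(1 - 4 + 18))*0)*98 = ((9*15)*0)*98 = (135*0)*98 = 0*98 = 0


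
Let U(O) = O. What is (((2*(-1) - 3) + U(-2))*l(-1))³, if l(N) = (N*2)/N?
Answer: -2744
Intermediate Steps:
l(N) = 2 (l(N) = (2*N)/N = 2)
(((2*(-1) - 3) + U(-2))*l(-1))³ = (((2*(-1) - 3) - 2)*2)³ = (((-2 - 3) - 2)*2)³ = ((-5 - 2)*2)³ = (-7*2)³ = (-14)³ = -2744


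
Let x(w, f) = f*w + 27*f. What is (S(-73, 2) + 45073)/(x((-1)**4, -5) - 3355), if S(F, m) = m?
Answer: -3005/233 ≈ -12.897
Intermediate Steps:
x(w, f) = 27*f + f*w
(S(-73, 2) + 45073)/(x((-1)**4, -5) - 3355) = (2 + 45073)/(-5*(27 + (-1)**4) - 3355) = 45075/(-5*(27 + 1) - 3355) = 45075/(-5*28 - 3355) = 45075/(-140 - 3355) = 45075/(-3495) = 45075*(-1/3495) = -3005/233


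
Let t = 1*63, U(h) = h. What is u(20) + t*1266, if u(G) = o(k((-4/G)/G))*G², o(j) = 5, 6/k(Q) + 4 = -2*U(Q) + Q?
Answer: 81758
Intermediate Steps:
k(Q) = 6/(-4 - Q) (k(Q) = 6/(-4 + (-2*Q + Q)) = 6/(-4 - Q))
t = 63
u(G) = 5*G²
u(20) + t*1266 = 5*20² + 63*1266 = 5*400 + 79758 = 2000 + 79758 = 81758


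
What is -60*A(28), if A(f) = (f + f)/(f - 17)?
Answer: -3360/11 ≈ -305.45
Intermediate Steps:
A(f) = 2*f/(-17 + f) (A(f) = (2*f)/(-17 + f) = 2*f/(-17 + f))
-60*A(28) = -120*28/(-17 + 28) = -120*28/11 = -60*56/11 = -3360/11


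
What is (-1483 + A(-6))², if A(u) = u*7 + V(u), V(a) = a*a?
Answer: 2217121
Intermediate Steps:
V(a) = a²
A(u) = u² + 7*u (A(u) = u*7 + u² = 7*u + u² = u² + 7*u)
(-1483 + A(-6))² = (-1483 - 6*(7 - 6))² = (-1483 - 6*1)² = (-1483 - 6)² = (-1489)² = 2217121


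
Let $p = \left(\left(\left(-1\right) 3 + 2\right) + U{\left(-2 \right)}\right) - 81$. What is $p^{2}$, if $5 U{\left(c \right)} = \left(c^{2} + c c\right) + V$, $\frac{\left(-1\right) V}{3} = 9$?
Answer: $\frac{184041}{25} \approx 7361.6$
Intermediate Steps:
$V = -27$ ($V = \left(-3\right) 9 = -27$)
$U{\left(c \right)} = - \frac{27}{5} + \frac{2 c^{2}}{5}$ ($U{\left(c \right)} = \frac{\left(c^{2} + c c\right) - 27}{5} = \frac{\left(c^{2} + c^{2}\right) - 27}{5} = \frac{2 c^{2} - 27}{5} = \frac{-27 + 2 c^{2}}{5} = - \frac{27}{5} + \frac{2 c^{2}}{5}$)
$p = - \frac{429}{5}$ ($p = \left(\left(\left(-1\right) 3 + 2\right) - \left(\frac{27}{5} - \frac{2 \left(-2\right)^{2}}{5}\right)\right) - 81 = \left(\left(-3 + 2\right) + \left(- \frac{27}{5} + \frac{2}{5} \cdot 4\right)\right) - 81 = \left(-1 + \left(- \frac{27}{5} + \frac{8}{5}\right)\right) - 81 = \left(-1 - \frac{19}{5}\right) - 81 = - \frac{24}{5} - 81 = - \frac{429}{5} \approx -85.8$)
$p^{2} = \left(- \frac{429}{5}\right)^{2} = \frac{184041}{25}$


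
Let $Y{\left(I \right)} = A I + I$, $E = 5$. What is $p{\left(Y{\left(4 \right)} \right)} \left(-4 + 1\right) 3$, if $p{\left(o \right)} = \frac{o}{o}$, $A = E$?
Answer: $-9$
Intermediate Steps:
$A = 5$
$Y{\left(I \right)} = 6 I$ ($Y{\left(I \right)} = 5 I + I = 6 I$)
$p{\left(o \right)} = 1$
$p{\left(Y{\left(4 \right)} \right)} \left(-4 + 1\right) 3 = 1 \left(-4 + 1\right) 3 = 1 \left(\left(-3\right) 3\right) = 1 \left(-9\right) = -9$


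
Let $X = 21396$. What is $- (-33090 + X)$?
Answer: $11694$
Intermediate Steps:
$- (-33090 + X) = - (-33090 + 21396) = \left(-1\right) \left(-11694\right) = 11694$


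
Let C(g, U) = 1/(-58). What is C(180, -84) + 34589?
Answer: 2006161/58 ≈ 34589.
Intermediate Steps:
C(g, U) = -1/58
C(180, -84) + 34589 = -1/58 + 34589 = 2006161/58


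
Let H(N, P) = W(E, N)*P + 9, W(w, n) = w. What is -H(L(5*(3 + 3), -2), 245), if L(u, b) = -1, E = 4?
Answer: -989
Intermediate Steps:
H(N, P) = 9 + 4*P (H(N, P) = 4*P + 9 = 9 + 4*P)
-H(L(5*(3 + 3), -2), 245) = -(9 + 4*245) = -(9 + 980) = -1*989 = -989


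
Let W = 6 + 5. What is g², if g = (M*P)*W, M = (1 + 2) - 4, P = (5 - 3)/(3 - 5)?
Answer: 121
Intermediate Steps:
W = 11
P = -1 (P = 2/(-2) = 2*(-½) = -1)
M = -1 (M = 3 - 4 = -1)
g = 11 (g = -1*(-1)*11 = 1*11 = 11)
g² = 11² = 121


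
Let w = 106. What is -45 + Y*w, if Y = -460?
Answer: -48805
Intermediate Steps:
-45 + Y*w = -45 - 460*106 = -45 - 48760 = -48805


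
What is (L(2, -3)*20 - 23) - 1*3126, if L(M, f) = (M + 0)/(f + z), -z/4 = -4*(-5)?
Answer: -261407/83 ≈ -3149.5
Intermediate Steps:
z = -80 (z = -(-16)*(-5) = -4*20 = -80)
L(M, f) = M/(-80 + f) (L(M, f) = (M + 0)/(f - 80) = M/(-80 + f))
(L(2, -3)*20 - 23) - 1*3126 = ((2/(-80 - 3))*20 - 23) - 1*3126 = ((2/(-83))*20 - 23) - 3126 = ((2*(-1/83))*20 - 23) - 3126 = (-2/83*20 - 23) - 3126 = (-40/83 - 23) - 3126 = -1949/83 - 3126 = -261407/83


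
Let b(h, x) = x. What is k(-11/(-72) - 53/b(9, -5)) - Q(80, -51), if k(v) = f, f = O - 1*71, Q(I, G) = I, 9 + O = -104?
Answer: -264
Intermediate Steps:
O = -113 (O = -9 - 104 = -113)
f = -184 (f = -113 - 1*71 = -113 - 71 = -184)
k(v) = -184
k(-11/(-72) - 53/b(9, -5)) - Q(80, -51) = -184 - 1*80 = -184 - 80 = -264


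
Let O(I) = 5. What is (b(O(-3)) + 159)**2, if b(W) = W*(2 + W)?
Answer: 37636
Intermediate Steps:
(b(O(-3)) + 159)**2 = (5*(2 + 5) + 159)**2 = (5*7 + 159)**2 = (35 + 159)**2 = 194**2 = 37636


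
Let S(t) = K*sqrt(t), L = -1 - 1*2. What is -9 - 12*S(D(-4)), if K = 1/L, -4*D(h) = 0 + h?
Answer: -5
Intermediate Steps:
L = -3 (L = -1 - 2 = -3)
D(h) = -h/4 (D(h) = -(0 + h)/4 = -h/4)
K = -1/3 (K = 1/(-3) = -1/3 ≈ -0.33333)
S(t) = -sqrt(t)/3
-9 - 12*S(D(-4)) = -9 - (-4)*sqrt(-1/4*(-4)) = -9 - (-4)*sqrt(1) = -9 - (-4) = -9 - 12*(-1/3) = -9 + 4 = -5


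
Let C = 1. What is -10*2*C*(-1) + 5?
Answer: 25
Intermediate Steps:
-10*2*C*(-1) + 5 = -10*2*1*(-1) + 5 = -20*(-1) + 5 = -10*(-2) + 5 = 20 + 5 = 25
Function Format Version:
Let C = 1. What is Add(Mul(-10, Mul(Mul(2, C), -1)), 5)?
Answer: 25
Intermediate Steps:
Add(Mul(-10, Mul(Mul(2, C), -1)), 5) = Add(Mul(-10, Mul(Mul(2, 1), -1)), 5) = Add(Mul(-10, Mul(2, -1)), 5) = Add(Mul(-10, -2), 5) = Add(20, 5) = 25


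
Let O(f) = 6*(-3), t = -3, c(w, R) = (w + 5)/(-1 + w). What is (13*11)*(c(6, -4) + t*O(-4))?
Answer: 40183/5 ≈ 8036.6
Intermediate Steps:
c(w, R) = (5 + w)/(-1 + w)
O(f) = -18
(13*11)*(c(6, -4) + t*O(-4)) = (13*11)*((5 + 6)/(-1 + 6) - 3*(-18)) = 143*(11/5 + 54) = 143*(281/5) = 40183/5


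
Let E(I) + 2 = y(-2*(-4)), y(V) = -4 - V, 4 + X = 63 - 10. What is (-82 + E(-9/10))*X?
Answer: -4704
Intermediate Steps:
X = 49 (X = -4 + (63 - 10) = -4 + 53 = 49)
E(I) = -14 (E(I) = -2 + (-4 - (-2)*(-4)) = -2 + (-4 - 1*8) = -2 + (-4 - 8) = -2 - 12 = -14)
(-82 + E(-9/10))*X = (-82 - 14)*49 = -96*49 = -4704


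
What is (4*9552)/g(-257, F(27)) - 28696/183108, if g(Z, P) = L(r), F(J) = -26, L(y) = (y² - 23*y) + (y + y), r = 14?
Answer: -874875334/2243073 ≈ -390.03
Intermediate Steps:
L(y) = y² - 21*y (L(y) = (y² - 23*y) + 2*y = y² - 21*y)
g(Z, P) = -98 (g(Z, P) = 14*(-21 + 14) = 14*(-7) = -98)
(4*9552)/g(-257, F(27)) - 28696/183108 = (4*9552)/(-98) - 28696/183108 = 38208*(-1/98) - 28696*1/183108 = -19104/49 - 7174/45777 = -874875334/2243073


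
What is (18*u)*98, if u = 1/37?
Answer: 1764/37 ≈ 47.676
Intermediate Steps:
u = 1/37 ≈ 0.027027
(18*u)*98 = (18*(1/37))*98 = (18/37)*98 = 1764/37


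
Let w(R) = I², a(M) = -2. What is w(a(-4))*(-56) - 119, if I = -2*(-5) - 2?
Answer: -3703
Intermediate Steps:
I = 8 (I = 10 - 2 = 8)
w(R) = 64 (w(R) = 8² = 64)
w(a(-4))*(-56) - 119 = 64*(-56) - 119 = -3584 - 119 = -3703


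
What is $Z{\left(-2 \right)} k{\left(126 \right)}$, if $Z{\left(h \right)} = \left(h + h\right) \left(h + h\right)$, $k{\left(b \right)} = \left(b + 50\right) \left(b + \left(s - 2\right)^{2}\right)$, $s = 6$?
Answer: $399872$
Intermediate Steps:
$k{\left(b \right)} = \left(16 + b\right) \left(50 + b\right)$ ($k{\left(b \right)} = \left(b + 50\right) \left(b + \left(6 - 2\right)^{2}\right) = \left(50 + b\right) \left(b + 4^{2}\right) = \left(50 + b\right) \left(b + 16\right) = \left(50 + b\right) \left(16 + b\right) = \left(16 + b\right) \left(50 + b\right)$)
$Z{\left(h \right)} = 4 h^{2}$ ($Z{\left(h \right)} = 2 h 2 h = 4 h^{2}$)
$Z{\left(-2 \right)} k{\left(126 \right)} = 4 \left(-2\right)^{2} \left(800 + 126^{2} + 66 \cdot 126\right) = 4 \cdot 4 \left(800 + 15876 + 8316\right) = 16 \cdot 24992 = 399872$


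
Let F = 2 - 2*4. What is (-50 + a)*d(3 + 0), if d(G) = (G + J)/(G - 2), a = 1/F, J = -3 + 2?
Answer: -301/3 ≈ -100.33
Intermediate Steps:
J = -1
F = -6 (F = 2 - 8 = -6)
a = -1/6 (a = 1/(-6) = -1/6 ≈ -0.16667)
d(G) = (-1 + G)/(-2 + G) (d(G) = (G - 1)/(G - 2) = (-1 + G)/(-2 + G))
(-50 + a)*d(3 + 0) = (-50 - 1/6)*((-1 + (3 + 0))/(-2 + (3 + 0))) = -301*(-1 + 3)/(6*(-2 + 3)) = -301*2/(6*1) = -301*2/6 = -301/6*2 = -301/3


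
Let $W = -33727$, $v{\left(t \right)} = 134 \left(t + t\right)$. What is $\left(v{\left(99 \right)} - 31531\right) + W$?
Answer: $-38726$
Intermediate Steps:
$v{\left(t \right)} = 268 t$ ($v{\left(t \right)} = 134 \cdot 2 t = 268 t$)
$\left(v{\left(99 \right)} - 31531\right) + W = \left(268 \cdot 99 - 31531\right) - 33727 = \left(26532 - 31531\right) - 33727 = -4999 - 33727 = -38726$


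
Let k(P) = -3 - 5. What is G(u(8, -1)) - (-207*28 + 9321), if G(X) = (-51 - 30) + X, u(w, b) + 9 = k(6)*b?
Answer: -3607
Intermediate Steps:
k(P) = -8
u(w, b) = -9 - 8*b
G(X) = -81 + X
G(u(8, -1)) - (-207*28 + 9321) = (-81 + (-9 - 8*(-1))) - (-207*28 + 9321) = (-81 + (-9 + 8)) - (-5796 + 9321) = (-81 - 1) - 1*3525 = -82 - 3525 = -3607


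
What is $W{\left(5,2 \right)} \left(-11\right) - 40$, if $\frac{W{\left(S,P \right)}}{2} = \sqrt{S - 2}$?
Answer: $-40 - 22 \sqrt{3} \approx -78.105$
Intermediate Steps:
$W{\left(S,P \right)} = 2 \sqrt{-2 + S}$ ($W{\left(S,P \right)} = 2 \sqrt{S - 2} = 2 \sqrt{-2 + S}$)
$W{\left(5,2 \right)} \left(-11\right) - 40 = 2 \sqrt{-2 + 5} \left(-11\right) - 40 = 2 \sqrt{3} \left(-11\right) - 40 = - 22 \sqrt{3} - 40 = -40 - 22 \sqrt{3}$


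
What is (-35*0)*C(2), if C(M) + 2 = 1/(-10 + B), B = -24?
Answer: 0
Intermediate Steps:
C(M) = -69/34 (C(M) = -2 + 1/(-10 - 24) = -2 + 1/(-34) = -2 - 1/34 = -69/34)
(-35*0)*C(2) = -35*0*(-69/34) = 0*(-69/34) = 0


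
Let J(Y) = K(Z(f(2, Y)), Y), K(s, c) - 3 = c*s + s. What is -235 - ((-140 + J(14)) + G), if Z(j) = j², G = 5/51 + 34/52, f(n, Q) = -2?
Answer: -210505/1326 ≈ -158.75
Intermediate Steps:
G = 997/1326 (G = 5*(1/51) + 34*(1/52) = 5/51 + 17/26 = 997/1326 ≈ 0.75189)
K(s, c) = 3 + s + c*s (K(s, c) = 3 + (c*s + s) = 3 + (s + c*s) = 3 + s + c*s)
J(Y) = 7 + 4*Y (J(Y) = 3 + (-2)² + Y*(-2)² = 3 + 4 + Y*4 = 3 + 4 + 4*Y = 7 + 4*Y)
-235 - ((-140 + J(14)) + G) = -235 - ((-140 + (7 + 4*14)) + 997/1326) = -235 - ((-140 + (7 + 56)) + 997/1326) = -235 - ((-140 + 63) + 997/1326) = -235 - (-77 + 997/1326) = -235 - 1*(-101105/1326) = -235 + 101105/1326 = -210505/1326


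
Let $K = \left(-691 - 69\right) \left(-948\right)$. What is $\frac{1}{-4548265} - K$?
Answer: $- \frac{3276933967201}{4548265} \approx -7.2048 \cdot 10^{5}$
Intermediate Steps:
$K = 720480$ ($K = \left(-760\right) \left(-948\right) = 720480$)
$\frac{1}{-4548265} - K = \frac{1}{-4548265} - 720480 = - \frac{1}{4548265} - 720480 = - \frac{3276933967201}{4548265}$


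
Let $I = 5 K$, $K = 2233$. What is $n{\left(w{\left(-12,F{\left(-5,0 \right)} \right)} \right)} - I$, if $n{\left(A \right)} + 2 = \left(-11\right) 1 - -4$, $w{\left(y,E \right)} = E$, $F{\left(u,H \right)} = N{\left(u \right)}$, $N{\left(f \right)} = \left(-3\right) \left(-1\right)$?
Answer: $-11174$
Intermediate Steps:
$N{\left(f \right)} = 3$
$F{\left(u,H \right)} = 3$
$I = 11165$ ($I = 5 \cdot 2233 = 11165$)
$n{\left(A \right)} = -9$ ($n{\left(A \right)} = -2 - 7 = -9$)
$n{\left(w{\left(-12,F{\left(-5,0 \right)} \right)} \right)} - I = -9 - 11165 = -11174$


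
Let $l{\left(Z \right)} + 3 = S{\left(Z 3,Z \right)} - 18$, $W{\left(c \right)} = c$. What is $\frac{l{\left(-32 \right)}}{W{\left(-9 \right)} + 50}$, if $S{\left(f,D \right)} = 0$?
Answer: $- \frac{21}{41} \approx -0.5122$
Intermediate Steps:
$l{\left(Z \right)} = -21$ ($l{\left(Z \right)} = -3 + \left(0 - 18\right) = -3 - 18 = -21$)
$\frac{l{\left(-32 \right)}}{W{\left(-9 \right)} + 50} = - \frac{21}{-9 + 50} = - \frac{21}{41}$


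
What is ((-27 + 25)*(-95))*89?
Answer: 16910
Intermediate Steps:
((-27 + 25)*(-95))*89 = -2*(-95)*89 = 190*89 = 16910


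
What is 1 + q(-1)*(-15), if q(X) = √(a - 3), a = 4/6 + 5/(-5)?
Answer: 1 - 5*I*√30 ≈ 1.0 - 27.386*I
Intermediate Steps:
a = -⅓ (a = 4*(⅙) + 5*(-⅕) = ⅔ - 1 = -⅓ ≈ -0.33333)
q(X) = I*√30/3 (q(X) = √(-⅓ - 3) = √(-10/3) = I*√30/3)
1 + q(-1)*(-15) = 1 + (I*√30/3)*(-15) = 1 - 5*I*√30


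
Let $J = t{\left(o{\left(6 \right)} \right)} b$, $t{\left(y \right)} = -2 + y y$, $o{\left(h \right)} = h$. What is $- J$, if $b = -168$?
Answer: $5712$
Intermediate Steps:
$t{\left(y \right)} = -2 + y^{2}$
$J = -5712$ ($J = \left(-2 + 6^{2}\right) \left(-168\right) = \left(-2 + 36\right) \left(-168\right) = 34 \left(-168\right) = -5712$)
$- J = \left(-1\right) \left(-5712\right) = 5712$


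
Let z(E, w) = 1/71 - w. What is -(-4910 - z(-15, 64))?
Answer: 344067/71 ≈ 4846.0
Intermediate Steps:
z(E, w) = 1/71 - w
-(-4910 - z(-15, 64)) = -(-4910 - (1/71 - 1*64)) = -(-4910 - (1/71 - 64)) = -(-4910 - 1*(-4543/71)) = -(-4910 + 4543/71) = -1*(-344067/71) = 344067/71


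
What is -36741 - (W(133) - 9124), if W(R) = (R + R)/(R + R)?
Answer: -27618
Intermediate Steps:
W(R) = 1 (W(R) = (2*R)/((2*R)) = (2*R)*(1/(2*R)) = 1)
-36741 - (W(133) - 9124) = -36741 - (1 - 9124) = -36741 - 1*(-9123) = -36741 + 9123 = -27618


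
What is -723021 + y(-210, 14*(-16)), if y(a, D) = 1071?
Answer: -721950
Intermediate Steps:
-723021 + y(-210, 14*(-16)) = -723021 + 1071 = -721950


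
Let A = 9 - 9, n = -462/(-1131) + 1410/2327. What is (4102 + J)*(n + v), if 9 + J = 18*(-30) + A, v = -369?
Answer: -88230835363/67483 ≈ -1.3075e+6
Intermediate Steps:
n = 68456/67483 (n = -462*(-1/1131) + 1410*(1/2327) = 154/377 + 1410/2327 = 68456/67483 ≈ 1.0144)
A = 0
J = -549 (J = -9 + (18*(-30) + 0) = -9 + (-540 + 0) = -9 - 540 = -549)
(4102 + J)*(n + v) = (4102 - 549)*(68456/67483 - 369) = 3553*(-24832771/67483) = -88230835363/67483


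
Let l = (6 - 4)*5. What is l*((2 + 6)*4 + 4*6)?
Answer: 560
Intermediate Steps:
l = 10 (l = 2*5 = 10)
l*((2 + 6)*4 + 4*6) = 10*((2 + 6)*4 + 4*6) = 10*(8*4 + 24) = 10*(32 + 24) = 10*56 = 560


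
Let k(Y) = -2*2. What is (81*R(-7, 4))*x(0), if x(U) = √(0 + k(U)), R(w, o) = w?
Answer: -1134*I ≈ -1134.0*I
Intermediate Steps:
k(Y) = -4
x(U) = 2*I (x(U) = √(0 - 4) = √(-4) = 2*I)
(81*R(-7, 4))*x(0) = (81*(-7))*(2*I) = -1134*I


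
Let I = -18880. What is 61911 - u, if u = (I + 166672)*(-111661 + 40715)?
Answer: 10485313143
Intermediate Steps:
u = -10485251232 (u = (-18880 + 166672)*(-111661 + 40715) = 147792*(-70946) = -10485251232)
61911 - u = 61911 - 1*(-10485251232) = 61911 + 10485251232 = 10485313143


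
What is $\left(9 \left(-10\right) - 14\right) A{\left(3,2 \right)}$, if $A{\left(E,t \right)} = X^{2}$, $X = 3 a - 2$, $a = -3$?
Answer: $-12584$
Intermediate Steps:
$X = -11$ ($X = 3 \left(-3\right) - 2 = -9 - 2 = -11$)
$A{\left(E,t \right)} = 121$ ($A{\left(E,t \right)} = \left(-11\right)^{2} = 121$)
$\left(9 \left(-10\right) - 14\right) A{\left(3,2 \right)} = \left(9 \left(-10\right) - 14\right) 121 = \left(-90 - 14\right) 121 = \left(-104\right) 121 = -12584$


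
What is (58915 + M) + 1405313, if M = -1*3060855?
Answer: -1596627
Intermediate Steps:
M = -3060855
(58915 + M) + 1405313 = (58915 - 3060855) + 1405313 = -3001940 + 1405313 = -1596627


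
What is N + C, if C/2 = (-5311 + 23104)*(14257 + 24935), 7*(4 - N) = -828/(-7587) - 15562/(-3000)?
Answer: 587860366175077/421500 ≈ 1.3947e+9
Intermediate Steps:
N = 1367077/421500 (N = 4 - (-828/(-7587) - 15562/(-3000))/7 = 4 - (-828*(-1/7587) - 15562*(-1/3000))/7 = 4 - (92/843 + 7781/1500)/7 = 4 - 1/7*2232461/421500 = 4 - 318923/421500 = 1367077/421500 ≈ 3.2434)
C = 1394686512 (C = 2*((-5311 + 23104)*(14257 + 24935)) = 2*(17793*39192) = 2*697343256 = 1394686512)
N + C = 1367077/421500 + 1394686512 = 587860366175077/421500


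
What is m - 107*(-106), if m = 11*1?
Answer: 11353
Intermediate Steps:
m = 11
m - 107*(-106) = 11 - 107*(-106) = 11 + 11342 = 11353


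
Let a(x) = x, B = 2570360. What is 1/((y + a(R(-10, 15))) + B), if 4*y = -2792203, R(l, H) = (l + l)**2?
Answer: 4/7490837 ≈ 5.3399e-7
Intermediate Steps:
R(l, H) = 4*l**2 (R(l, H) = (2*l)**2 = 4*l**2)
y = -2792203/4 (y = (1/4)*(-2792203) = -2792203/4 ≈ -6.9805e+5)
1/((y + a(R(-10, 15))) + B) = 1/((-2792203/4 + 4*(-10)**2) + 2570360) = 1/((-2792203/4 + 4*100) + 2570360) = 1/((-2792203/4 + 400) + 2570360) = 1/(-2790603/4 + 2570360) = 1/(7490837/4) = 4/7490837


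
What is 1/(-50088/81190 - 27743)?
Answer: -40595/1126252129 ≈ -3.6044e-5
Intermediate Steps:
1/(-50088/81190 - 27743) = 1/(-50088*1/81190 - 27743) = 1/(-25044/40595 - 27743) = 1/(-1126252129/40595) = -40595/1126252129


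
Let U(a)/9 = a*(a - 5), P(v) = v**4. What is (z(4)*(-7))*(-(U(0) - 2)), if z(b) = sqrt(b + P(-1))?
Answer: -14*sqrt(5) ≈ -31.305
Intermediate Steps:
U(a) = 9*a*(-5 + a) (U(a) = 9*(a*(a - 5)) = 9*(a*(-5 + a)) = 9*a*(-5 + a))
z(b) = sqrt(1 + b) (z(b) = sqrt(b + (-1)**4) = sqrt(b + 1) = sqrt(1 + b))
(z(4)*(-7))*(-(U(0) - 2)) = (sqrt(1 + 4)*(-7))*(-(9*0*(-5 + 0) - 2)) = (sqrt(5)*(-7))*(-(9*0*(-5) - 2)) = (-7*sqrt(5))*(-(0 - 2)) = (-7*sqrt(5))*(-1*(-2)) = -7*sqrt(5)*2 = -14*sqrt(5)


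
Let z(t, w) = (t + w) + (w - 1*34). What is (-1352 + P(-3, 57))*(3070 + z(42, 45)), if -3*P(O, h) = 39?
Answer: -4324320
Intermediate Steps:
P(O, h) = -13 (P(O, h) = -⅓*39 = -13)
z(t, w) = -34 + t + 2*w (z(t, w) = (t + w) + (w - 34) = (t + w) + (-34 + w) = -34 + t + 2*w)
(-1352 + P(-3, 57))*(3070 + z(42, 45)) = (-1352 - 13)*(3070 + (-34 + 42 + 2*45)) = -1365*(3070 + (-34 + 42 + 90)) = -1365*(3070 + 98) = -1365*3168 = -4324320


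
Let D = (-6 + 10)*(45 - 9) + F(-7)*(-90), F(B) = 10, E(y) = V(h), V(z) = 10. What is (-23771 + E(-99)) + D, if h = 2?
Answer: -24517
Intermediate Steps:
E(y) = 10
D = -756 (D = (-6 + 10)*(45 - 9) + 10*(-90) = 4*36 - 900 = 144 - 900 = -756)
(-23771 + E(-99)) + D = (-23771 + 10) - 756 = -23761 - 756 = -24517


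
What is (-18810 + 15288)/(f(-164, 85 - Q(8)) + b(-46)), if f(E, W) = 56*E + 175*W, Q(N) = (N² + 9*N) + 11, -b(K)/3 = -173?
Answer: 1174/6505 ≈ 0.18048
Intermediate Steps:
b(K) = 519 (b(K) = -3*(-173) = 519)
Q(N) = 11 + N² + 9*N
(-18810 + 15288)/(f(-164, 85 - Q(8)) + b(-46)) = (-18810 + 15288)/((56*(-164) + 175*(85 - (11 + 8² + 9*8))) + 519) = -3522/((-9184 + 175*(85 - (11 + 64 + 72))) + 519) = -3522/((-9184 + 175*(85 - 1*147)) + 519) = -3522/((-9184 + 175*(85 - 147)) + 519) = -3522/((-9184 + 175*(-62)) + 519) = -3522/((-9184 - 10850) + 519) = -3522/(-20034 + 519) = -3522/(-19515) = -3522*(-1/19515) = 1174/6505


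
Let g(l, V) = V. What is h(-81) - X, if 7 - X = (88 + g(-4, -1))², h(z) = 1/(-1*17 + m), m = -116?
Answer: 1005745/133 ≈ 7562.0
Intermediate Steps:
h(z) = -1/133 (h(z) = 1/(-1*17 - 116) = 1/(-17 - 116) = 1/(-133) = -1/133)
X = -7562 (X = 7 - (88 - 1)² = 7 - 1*87² = 7 - 1*7569 = 7 - 7569 = -7562)
h(-81) - X = -1/133 - 1*(-7562) = -1/133 + 7562 = 1005745/133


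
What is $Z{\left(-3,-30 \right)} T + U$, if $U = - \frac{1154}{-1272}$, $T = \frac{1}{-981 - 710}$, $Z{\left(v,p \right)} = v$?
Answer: $\frac{977615}{1075476} \approx 0.90901$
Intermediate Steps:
$T = - \frac{1}{1691}$ ($T = \frac{1}{-1691} = - \frac{1}{1691} \approx -0.00059137$)
$U = \frac{577}{636}$ ($U = \left(-1154\right) \left(- \frac{1}{1272}\right) = \frac{577}{636} \approx 0.90723$)
$Z{\left(-3,-30 \right)} T + U = \left(-3\right) \left(- \frac{1}{1691}\right) + \frac{577}{636} = \frac{3}{1691} + \frac{577}{636} = \frac{977615}{1075476}$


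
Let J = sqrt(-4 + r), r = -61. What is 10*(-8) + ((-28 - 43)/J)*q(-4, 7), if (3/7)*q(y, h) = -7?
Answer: -80 - 3479*I*sqrt(65)/195 ≈ -80.0 - 143.84*I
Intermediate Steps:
q(y, h) = -49/3 (q(y, h) = (7/3)*(-7) = -49/3)
J = I*sqrt(65) (J = sqrt(-4 - 61) = sqrt(-65) = I*sqrt(65) ≈ 8.0623*I)
10*(-8) + ((-28 - 43)/J)*q(-4, 7) = 10*(-8) + ((-28 - 43)/((I*sqrt(65))))*(-49/3) = -80 - (-71)*I*sqrt(65)/65*(-49/3) = -80 + (71*I*sqrt(65)/65)*(-49/3) = -80 - 3479*I*sqrt(65)/195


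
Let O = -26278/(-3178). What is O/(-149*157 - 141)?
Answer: -1877/5342218 ≈ -0.00035135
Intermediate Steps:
O = 1877/227 (O = -26278*(-1/3178) = 1877/227 ≈ 8.2687)
O/(-149*157 - 141) = 1877/(227*(-149*157 - 141)) = 1877/(227*(-23393 - 141)) = (1877/227)/(-23534) = (1877/227)*(-1/23534) = -1877/5342218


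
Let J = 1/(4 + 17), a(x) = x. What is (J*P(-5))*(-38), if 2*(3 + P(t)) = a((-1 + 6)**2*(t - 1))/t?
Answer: -152/7 ≈ -21.714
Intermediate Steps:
P(t) = -3 + (-25 + 25*t)/(2*t) (P(t) = -3 + (((-1 + 6)**2*(t - 1))/t)/2 = -3 + ((5**2*(-1 + t))/t)/2 = -3 + ((25*(-1 + t))/t)/2 = -3 + ((-25 + 25*t)/t)/2 = -3 + (-25 + 25*t)/(2*t))
J = 1/21 ≈ 0.047619
(J*P(-5))*(-38) = (((1/2)*(-25 + 19*(-5))/(-5))/21)*(-38) = (((1/2)*(-1/5)*(-25 - 95))/21)*(-38) = (((1/2)*(-1/5)*(-120))/21)*(-38) = ((1/21)*12)*(-38) = (4/7)*(-38) = -152/7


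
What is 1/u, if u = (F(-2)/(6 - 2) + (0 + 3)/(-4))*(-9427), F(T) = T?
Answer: 4/47135 ≈ 8.4863e-5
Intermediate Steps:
u = 47135/4 (u = (-2/(6 - 2) + (0 + 3)/(-4))*(-9427) = (-2/4 + 3*(-¼))*(-9427) = (-2*¼ - ¾)*(-9427) = (-½ - ¾)*(-9427) = -5/4*(-9427) = 47135/4 ≈ 11784.)
1/u = 1/(47135/4) = 4/47135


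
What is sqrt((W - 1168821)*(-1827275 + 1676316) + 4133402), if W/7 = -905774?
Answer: sqrt(1133591343603) ≈ 1.0647e+6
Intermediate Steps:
W = -6340418 (W = 7*(-905774) = -6340418)
sqrt((W - 1168821)*(-1827275 + 1676316) + 4133402) = sqrt((-6340418 - 1168821)*(-1827275 + 1676316) + 4133402) = sqrt(-7509239*(-150959) + 4133402) = sqrt(1133587210201 + 4133402) = sqrt(1133591343603)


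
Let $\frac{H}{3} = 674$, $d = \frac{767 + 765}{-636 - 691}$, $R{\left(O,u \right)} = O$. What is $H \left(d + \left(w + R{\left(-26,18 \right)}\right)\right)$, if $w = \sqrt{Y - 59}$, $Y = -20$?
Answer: $- \frac{72860748}{1327} + 2022 i \sqrt{79} \approx -54906.0 + 17972.0 i$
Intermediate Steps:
$w = i \sqrt{79}$ ($w = \sqrt{-20 - 59} = \sqrt{-79} = i \sqrt{79} \approx 8.8882 i$)
$d = - \frac{1532}{1327}$ ($d = \frac{1532}{-1327} = 1532 \left(- \frac{1}{1327}\right) = - \frac{1532}{1327} \approx -1.1545$)
$H = 2022$ ($H = 3 \cdot 674 = 2022$)
$H \left(d + \left(w + R{\left(-26,18 \right)}\right)\right) = 2022 \left(- \frac{1532}{1327} - \left(26 - i \sqrt{79}\right)\right) = 2022 \left(- \frac{36034}{1327} + i \sqrt{79}\right) = - \frac{72860748}{1327} + 2022 i \sqrt{79}$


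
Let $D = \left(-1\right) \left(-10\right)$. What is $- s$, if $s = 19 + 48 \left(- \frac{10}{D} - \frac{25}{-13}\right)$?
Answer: $- \frac{823}{13} \approx -63.308$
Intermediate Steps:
$D = 10$
$s = \frac{823}{13}$ ($s = 19 + 48 \left(- \frac{10}{10} - \frac{25}{-13}\right) = 19 + 48 \left(\left(-10\right) \frac{1}{10} - - \frac{25}{13}\right) = 19 + 48 \left(-1 + \frac{25}{13}\right) = 19 + 48 \cdot \frac{12}{13} = 19 + \frac{576}{13} = \frac{823}{13} \approx 63.308$)
$- s = \left(-1\right) \frac{823}{13} = - \frac{823}{13}$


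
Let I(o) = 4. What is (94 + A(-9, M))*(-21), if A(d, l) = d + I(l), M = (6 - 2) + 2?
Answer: -1869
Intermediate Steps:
M = 6 (M = 4 + 2 = 6)
A(d, l) = 4 + d (A(d, l) = d + 4 = 4 + d)
(94 + A(-9, M))*(-21) = (94 + (4 - 9))*(-21) = (94 - 5)*(-21) = 89*(-21) = -1869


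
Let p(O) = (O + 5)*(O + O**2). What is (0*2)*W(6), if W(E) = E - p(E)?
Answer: 0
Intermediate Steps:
p(O) = (5 + O)*(O + O**2)
W(E) = E - E*(5 + E**2 + 6*E)
(0*2)*W(6) = (0*2)*(6*(-4 - 1*6**2 - 6*6)) = 0*(6*(-4 - 1*36 - 36)) = 0*(6*(-4 - 36 - 36)) = 0*(6*(-76)) = 0*(-456) = 0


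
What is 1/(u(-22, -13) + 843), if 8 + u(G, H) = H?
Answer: 1/822 ≈ 0.0012165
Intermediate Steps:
u(G, H) = -8 + H
1/(u(-22, -13) + 843) = 1/((-8 - 13) + 843) = 1/(-21 + 843) = 1/822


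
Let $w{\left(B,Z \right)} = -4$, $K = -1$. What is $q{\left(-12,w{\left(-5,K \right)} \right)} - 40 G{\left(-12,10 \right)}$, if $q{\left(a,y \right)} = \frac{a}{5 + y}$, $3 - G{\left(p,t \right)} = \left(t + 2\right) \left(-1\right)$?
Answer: $-612$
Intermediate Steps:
$G{\left(p,t \right)} = 5 + t$ ($G{\left(p,t \right)} = 3 - \left(t + 2\right) \left(-1\right) = 3 - \left(2 + t\right) \left(-1\right) = 3 - \left(-2 - t\right) = 3 + \left(2 + t\right) = 5 + t$)
$q{\left(a,y \right)} = \frac{a}{5 + y}$
$q{\left(-12,w{\left(-5,K \right)} \right)} - 40 G{\left(-12,10 \right)} = - \frac{12}{5 - 4} - 40 \left(5 + 10\right) = - \frac{12}{1} - 600 = \left(-12\right) 1 - 600 = -12 - 600 = -612$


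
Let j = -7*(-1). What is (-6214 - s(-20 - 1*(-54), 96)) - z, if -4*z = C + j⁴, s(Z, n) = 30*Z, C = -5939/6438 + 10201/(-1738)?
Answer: -37122823195/5594622 ≈ -6635.4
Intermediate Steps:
j = 7
C = -18999005/2797311 (C = -5939*1/6438 + 10201*(-1/1738) = -5939/6438 - 10201/1738 = -18999005/2797311 ≈ -6.7919)
z = -3348672353/5594622 (z = -(-18999005/2797311 + 7⁴)/4 = -(-18999005/2797311 + 2401)/4 = -¼*6697344706/2797311 = -3348672353/5594622 ≈ -598.55)
(-6214 - s(-20 - 1*(-54), 96)) - z = (-6214 - 30*(-20 - 1*(-54))) - 1*(-3348672353/5594622) = (-6214 - 30*(-20 + 54)) + 3348672353/5594622 = (-6214 - 30*34) + 3348672353/5594622 = (-6214 - 1*1020) + 3348672353/5594622 = (-6214 - 1020) + 3348672353/5594622 = -7234 + 3348672353/5594622 = -37122823195/5594622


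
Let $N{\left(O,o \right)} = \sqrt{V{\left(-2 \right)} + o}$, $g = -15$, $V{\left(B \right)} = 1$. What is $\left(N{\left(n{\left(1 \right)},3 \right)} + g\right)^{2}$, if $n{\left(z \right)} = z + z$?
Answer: $169$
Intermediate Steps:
$n{\left(z \right)} = 2 z$
$N{\left(O,o \right)} = \sqrt{1 + o}$
$\left(N{\left(n{\left(1 \right)},3 \right)} + g\right)^{2} = \left(\sqrt{1 + 3} - 15\right)^{2} = \left(\sqrt{4} - 15\right)^{2} = \left(2 - 15\right)^{2} = \left(-13\right)^{2} = 169$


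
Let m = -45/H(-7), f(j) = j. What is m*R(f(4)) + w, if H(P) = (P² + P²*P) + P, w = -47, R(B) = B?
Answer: -13967/301 ≈ -46.402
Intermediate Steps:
H(P) = P + P² + P³ (H(P) = (P² + P³) + P = P + P² + P³)
m = 45/301 (m = -45*(-1/(7*(1 - 7 + (-7)²))) = -45*(-1/(7*(1 - 7 + 49))) = -45/((-7*43)) = -45/(-301) = -45*(-1/301) = 45/301 ≈ 0.14950)
m*R(f(4)) + w = (45/301)*4 - 47 = 180/301 - 47 = -13967/301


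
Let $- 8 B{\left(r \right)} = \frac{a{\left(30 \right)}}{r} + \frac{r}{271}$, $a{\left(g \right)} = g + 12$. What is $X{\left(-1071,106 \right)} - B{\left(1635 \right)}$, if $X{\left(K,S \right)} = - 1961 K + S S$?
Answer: $\frac{2494825843389}{1181560} \approx 2.1115 \cdot 10^{6}$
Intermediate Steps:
$a{\left(g \right)} = 12 + g$
$X{\left(K,S \right)} = S^{2} - 1961 K$ ($X{\left(K,S \right)} = - 1961 K + S^{2} = S^{2} - 1961 K$)
$B{\left(r \right)} = - \frac{21}{4 r} - \frac{r}{2168}$ ($B{\left(r \right)} = - \frac{\frac{12 + 30}{r} + \frac{r}{271}}{8} = - \frac{\frac{42}{r} + r \frac{1}{271}}{8} = - \frac{\frac{42}{r} + \frac{r}{271}}{8} = - \frac{21}{4 r} - \frac{r}{2168}$)
$X{\left(-1071,106 \right)} - B{\left(1635 \right)} = \left(106^{2} - -2100231\right) - \frac{-11382 - 1635^{2}}{2168 \cdot 1635} = \left(11236 + 2100231\right) - \frac{1}{2168} \cdot \frac{1}{1635} \left(-11382 - 2673225\right) = 2111467 - \frac{1}{2168} \cdot \frac{1}{1635} \left(-11382 - 2673225\right) = 2111467 - \frac{1}{2168} \cdot \frac{1}{1635} \left(-2684607\right) = 2111467 - - \frac{894869}{1181560} = 2111467 + \frac{894869}{1181560} = \frac{2494825843389}{1181560}$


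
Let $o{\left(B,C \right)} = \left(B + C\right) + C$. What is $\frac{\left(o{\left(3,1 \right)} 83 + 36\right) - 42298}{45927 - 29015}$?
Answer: $- \frac{41847}{16912} \approx -2.4744$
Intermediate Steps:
$o{\left(B,C \right)} = B + 2 C$
$\frac{\left(o{\left(3,1 \right)} 83 + 36\right) - 42298}{45927 - 29015} = \frac{\left(\left(3 + 2 \cdot 1\right) 83 + 36\right) - 42298}{45927 - 29015} = \frac{\left(\left(3 + 2\right) 83 + 36\right) - 42298}{16912} = \left(\left(5 \cdot 83 + 36\right) - 42298\right) \frac{1}{16912} = \left(\left(415 + 36\right) - 42298\right) \frac{1}{16912} = \left(451 - 42298\right) \frac{1}{16912} = \left(-41847\right) \frac{1}{16912} = - \frac{41847}{16912}$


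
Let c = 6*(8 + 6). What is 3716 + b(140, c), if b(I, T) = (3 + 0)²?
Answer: 3725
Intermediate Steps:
c = 84 (c = 6*14 = 84)
b(I, T) = 9 (b(I, T) = 3² = 9)
3716 + b(140, c) = 3716 + 9 = 3725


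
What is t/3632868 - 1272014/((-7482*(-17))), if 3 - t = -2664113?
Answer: -178424974402/19253292183 ≈ -9.2672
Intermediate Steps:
t = 2664116 (t = 3 - 1*(-2664113) = 3 + 2664113 = 2664116)
t/3632868 - 1272014/((-7482*(-17))) = 2664116/3632868 - 1272014/((-7482*(-17))) = 2664116*(1/3632868) - 1272014/127194 = 666029/908217 - 1272014*1/127194 = 666029/908217 - 636007/63597 = -178424974402/19253292183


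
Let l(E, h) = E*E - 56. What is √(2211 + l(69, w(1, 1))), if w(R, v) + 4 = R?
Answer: 2*√1729 ≈ 83.162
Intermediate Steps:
w(R, v) = -4 + R
l(E, h) = -56 + E² (l(E, h) = E² - 56 = -56 + E²)
√(2211 + l(69, w(1, 1))) = √(2211 + (-56 + 69²)) = √(2211 + (-56 + 4761)) = √(2211 + 4705) = √6916 = 2*√1729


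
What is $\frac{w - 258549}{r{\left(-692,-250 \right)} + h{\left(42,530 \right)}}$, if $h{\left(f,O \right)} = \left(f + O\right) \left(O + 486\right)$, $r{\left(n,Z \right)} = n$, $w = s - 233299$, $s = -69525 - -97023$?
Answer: $- \frac{46435}{58046} \approx -0.79997$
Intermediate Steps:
$s = 27498$ ($s = -69525 + 97023 = 27498$)
$w = -205801$ ($w = 27498 - 233299 = -205801$)
$h{\left(f,O \right)} = \left(486 + O\right) \left(O + f\right)$ ($h{\left(f,O \right)} = \left(O + f\right) \left(486 + O\right) = \left(486 + O\right) \left(O + f\right)$)
$\frac{w - 258549}{r{\left(-692,-250 \right)} + h{\left(42,530 \right)}} = \frac{-205801 - 258549}{-692 + \left(530^{2} + 486 \cdot 530 + 486 \cdot 42 + 530 \cdot 42\right)} = - \frac{464350}{-692 + \left(280900 + 257580 + 20412 + 22260\right)} = - \frac{464350}{-692 + 581152} = - \frac{464350}{580460} = \left(-464350\right) \frac{1}{580460} = - \frac{46435}{58046}$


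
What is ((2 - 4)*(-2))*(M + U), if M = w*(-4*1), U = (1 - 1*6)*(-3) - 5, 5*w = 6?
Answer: 104/5 ≈ 20.800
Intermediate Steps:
w = 6/5 (w = (⅕)*6 = 6/5 ≈ 1.2000)
U = 10 (U = (1 - 6)*(-3) - 5 = -5*(-3) - 5 = 15 - 5 = 10)
M = -24/5 (M = 6*(-4*1)/5 = (6/5)*(-4) = -24/5 ≈ -4.8000)
((2 - 4)*(-2))*(M + U) = ((2 - 4)*(-2))*(-24/5 + 10) = -2*(-2)*(26/5) = 4*(26/5) = 104/5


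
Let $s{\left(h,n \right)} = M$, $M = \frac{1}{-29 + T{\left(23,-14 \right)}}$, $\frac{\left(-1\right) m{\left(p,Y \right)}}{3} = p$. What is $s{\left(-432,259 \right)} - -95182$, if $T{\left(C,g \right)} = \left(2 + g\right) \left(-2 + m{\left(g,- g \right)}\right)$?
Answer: $\frac{48447637}{509} \approx 95182.0$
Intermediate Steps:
$m{\left(p,Y \right)} = - 3 p$
$T{\left(C,g \right)} = \left(-2 - 3 g\right) \left(2 + g\right)$ ($T{\left(C,g \right)} = \left(2 + g\right) \left(-2 - 3 g\right) = \left(-2 - 3 g\right) \left(2 + g\right)$)
$M = - \frac{1}{509}$ ($M = \frac{1}{-29 - \left(-108 + 588\right)} = \frac{1}{-29 - 480} = \frac{1}{-509} = - \frac{1}{509} \approx -0.0019646$)
$s{\left(h,n \right)} = - \frac{1}{509}$
$s{\left(-432,259 \right)} - -95182 = - \frac{1}{509} - -95182 = - \frac{1}{509} + 95182 = \frac{48447637}{509}$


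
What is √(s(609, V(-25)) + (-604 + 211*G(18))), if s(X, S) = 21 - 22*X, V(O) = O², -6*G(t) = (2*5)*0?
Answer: I*√13981 ≈ 118.24*I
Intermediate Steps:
G(t) = 0 (G(t) = -2*5*0/6 = -5*0/3 = -⅙*0 = 0)
√(s(609, V(-25)) + (-604 + 211*G(18))) = √((21 - 22*609) + (-604 + 211*0)) = √((21 - 13398) + (-604 + 0)) = √(-13377 - 604) = √(-13981) = I*√13981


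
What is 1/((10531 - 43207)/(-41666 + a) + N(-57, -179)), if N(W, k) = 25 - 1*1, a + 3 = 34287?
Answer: 3691/104922 ≈ 0.035179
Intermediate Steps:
a = 34284 (a = -3 + 34287 = 34284)
N(W, k) = 24 (N(W, k) = 25 - 1 = 24)
1/((10531 - 43207)/(-41666 + a) + N(-57, -179)) = 1/((10531 - 43207)/(-41666 + 34284) + 24) = 1/(-32676/(-7382) + 24) = 1/(-32676*(-1/7382) + 24) = 1/(16338/3691 + 24) = 1/(104922/3691) = 3691/104922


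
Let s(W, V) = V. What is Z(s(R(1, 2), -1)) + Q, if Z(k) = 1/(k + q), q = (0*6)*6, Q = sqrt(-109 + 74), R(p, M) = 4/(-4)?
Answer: -1 + I*sqrt(35) ≈ -1.0 + 5.9161*I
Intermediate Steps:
R(p, M) = -1 (R(p, M) = 4*(-1/4) = -1)
Q = I*sqrt(35) (Q = sqrt(-35) = I*sqrt(35) ≈ 5.9161*I)
q = 0 (q = 0*6 = 0)
Z(k) = 1/k (Z(k) = 1/(k + 0) = 1/k)
Z(s(R(1, 2), -1)) + Q = 1/(-1) + I*sqrt(35) = -1 + I*sqrt(35)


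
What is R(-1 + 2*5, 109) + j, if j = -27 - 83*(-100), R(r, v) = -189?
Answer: 8084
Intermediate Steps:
j = 8273 (j = -27 + 8300 = 8273)
R(-1 + 2*5, 109) + j = -189 + 8273 = 8084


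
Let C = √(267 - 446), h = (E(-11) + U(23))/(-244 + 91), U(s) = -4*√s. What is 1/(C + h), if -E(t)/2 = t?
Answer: 153/(-22 + 4*√23 + 153*I*√179) ≈ -0.00010285 - 0.074743*I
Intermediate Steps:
E(t) = -2*t
h = -22/153 + 4*√23/153 (h = (-2*(-11) - 4*√23)/(-244 + 91) = (22 - 4*√23)/(-153) = (22 - 4*√23)*(-1/153) = -22/153 + 4*√23/153 ≈ -0.018410)
C = I*√179 (C = √(-179) = I*√179 ≈ 13.379*I)
1/(C + h) = 1/(I*√179 + (-22/153 + 4*√23/153)) = 1/(-22/153 + 4*√23/153 + I*√179)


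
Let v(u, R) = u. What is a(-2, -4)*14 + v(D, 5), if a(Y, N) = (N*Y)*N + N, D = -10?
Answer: -514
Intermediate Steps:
a(Y, N) = N + Y*N² (a(Y, N) = Y*N² + N = N + Y*N²)
a(-2, -4)*14 + v(D, 5) = -4*(1 - 4*(-2))*14 - 10 = -4*(1 + 8)*14 - 10 = -4*9*14 - 10 = -36*14 - 10 = -504 - 10 = -514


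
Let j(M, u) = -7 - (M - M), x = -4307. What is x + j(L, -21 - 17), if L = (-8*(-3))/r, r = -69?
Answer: -4314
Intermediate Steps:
L = -8/23 (L = -8*(-3)/(-69) = 24*(-1/69) = -8/23 ≈ -0.34783)
j(M, u) = -7 (j(M, u) = -7 - 1*0 = -7 + 0 = -7)
x + j(L, -21 - 17) = -4307 - 7 = -4314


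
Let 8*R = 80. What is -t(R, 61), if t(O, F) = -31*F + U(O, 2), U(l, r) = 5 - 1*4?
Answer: 1890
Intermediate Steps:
R = 10 (R = (⅛)*80 = 10)
U(l, r) = 1 (U(l, r) = 5 - 4 = 1)
t(O, F) = 1 - 31*F (t(O, F) = -31*F + 1 = 1 - 31*F)
-t(R, 61) = -(1 - 31*61) = -(1 - 1891) = -1*(-1890) = 1890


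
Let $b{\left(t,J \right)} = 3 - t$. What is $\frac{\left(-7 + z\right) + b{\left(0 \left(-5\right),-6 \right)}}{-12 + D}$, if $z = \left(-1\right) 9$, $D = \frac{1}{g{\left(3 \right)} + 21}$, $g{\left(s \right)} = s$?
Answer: $\frac{312}{287} \approx 1.0871$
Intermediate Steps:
$D = \frac{1}{24}$ ($D = \frac{1}{3 + 21} = \frac{1}{24} \approx 0.041667$)
$z = -9$
$\frac{\left(-7 + z\right) + b{\left(0 \left(-5\right),-6 \right)}}{-12 + D} = \frac{\left(-7 - 9\right) + \left(3 - 0 \left(-5\right)\right)}{-12 + \frac{1}{24}} = \frac{-16 + \left(3 - 0\right)}{- \frac{287}{24}} = - \frac{24 \left(-16 + \left(3 + 0\right)\right)}{287} = - \frac{24 \left(-16 + 3\right)}{287} = \left(- \frac{24}{287}\right) \left(-13\right) = \frac{312}{287}$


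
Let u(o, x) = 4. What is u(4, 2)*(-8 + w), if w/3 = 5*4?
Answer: 208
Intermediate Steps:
w = 60 (w = 3*(5*4) = 3*20 = 60)
u(4, 2)*(-8 + w) = 4*(-8 + 60) = 4*52 = 208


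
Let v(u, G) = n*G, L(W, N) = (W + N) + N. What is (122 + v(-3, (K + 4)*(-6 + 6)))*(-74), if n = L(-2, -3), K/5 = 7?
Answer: -9028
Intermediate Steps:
K = 35 (K = 5*7 = 35)
L(W, N) = W + 2*N (L(W, N) = (N + W) + N = W + 2*N)
n = -8 (n = -2 + 2*(-3) = -2 - 6 = -8)
v(u, G) = -8*G
(122 + v(-3, (K + 4)*(-6 + 6)))*(-74) = (122 - 8*(35 + 4)*(-6 + 6))*(-74) = (122 - 312*0)*(-74) = (122 - 8*0)*(-74) = (122 + 0)*(-74) = 122*(-74) = -9028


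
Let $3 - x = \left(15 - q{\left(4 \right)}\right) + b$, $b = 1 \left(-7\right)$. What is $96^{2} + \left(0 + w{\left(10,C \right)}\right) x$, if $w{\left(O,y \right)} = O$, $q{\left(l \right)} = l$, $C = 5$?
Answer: $9206$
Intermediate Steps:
$b = -7$
$x = -1$ ($x = 3 - \left(\left(15 - 4\right) - 7\right) = 3 - \left(11 - 7\right) = 3 - 4 = -1$)
$96^{2} + \left(0 + w{\left(10,C \right)}\right) x = 96^{2} + \left(0 + 10\right) \left(-1\right) = 9216 + 10 \left(-1\right) = 9216 - 10 = 9206$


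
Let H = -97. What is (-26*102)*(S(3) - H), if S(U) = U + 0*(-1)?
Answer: -265200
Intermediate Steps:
S(U) = U (S(U) = U + 0 = U)
(-26*102)*(S(3) - H) = (-26*102)*(3 - 1*(-97)) = -2652*(3 + 97) = -2652*100 = -265200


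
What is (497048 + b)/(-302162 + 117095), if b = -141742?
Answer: -355306/185067 ≈ -1.9199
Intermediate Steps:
(497048 + b)/(-302162 + 117095) = (497048 - 141742)/(-302162 + 117095) = 355306/(-185067) = 355306*(-1/185067) = -355306/185067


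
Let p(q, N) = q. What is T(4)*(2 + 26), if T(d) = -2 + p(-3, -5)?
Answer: -140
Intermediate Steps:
T(d) = -5 (T(d) = -2 - 3 = -5)
T(4)*(2 + 26) = -5*(2 + 26) = -5*28 = -140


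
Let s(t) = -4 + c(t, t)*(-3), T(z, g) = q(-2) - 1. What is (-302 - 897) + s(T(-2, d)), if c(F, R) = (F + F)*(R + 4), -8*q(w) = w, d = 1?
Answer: -9507/8 ≈ -1188.4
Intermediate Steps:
q(w) = -w/8
T(z, g) = -¾ (T(z, g) = -⅛*(-2) - 1 = ¼ - 1 = -¾)
c(F, R) = 2*F*(4 + R) (c(F, R) = (2*F)*(4 + R) = 2*F*(4 + R))
s(t) = -4 - 6*t*(4 + t) (s(t) = -4 + (2*t*(4 + t))*(-3) = -4 - 6*t*(4 + t))
(-302 - 897) + s(T(-2, d)) = (-302 - 897) + (-4 - 6*(-¾)*(4 - ¾)) = -1199 + (-4 - 6*(-¾)*13/4) = -1199 + (-4 + 117/8) = -1199 + 85/8 = -9507/8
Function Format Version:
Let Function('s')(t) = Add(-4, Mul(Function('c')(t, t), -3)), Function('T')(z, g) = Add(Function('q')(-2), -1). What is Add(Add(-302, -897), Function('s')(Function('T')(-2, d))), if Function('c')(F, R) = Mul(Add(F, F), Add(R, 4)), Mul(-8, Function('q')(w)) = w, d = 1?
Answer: Rational(-9507, 8) ≈ -1188.4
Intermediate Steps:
Function('q')(w) = Mul(Rational(-1, 8), w)
Function('T')(z, g) = Rational(-3, 4) (Function('T')(z, g) = Add(Mul(Rational(-1, 8), -2), -1) = Add(Rational(1, 4), -1) = Rational(-3, 4))
Function('c')(F, R) = Mul(2, F, Add(4, R)) (Function('c')(F, R) = Mul(Mul(2, F), Add(4, R)) = Mul(2, F, Add(4, R)))
Function('s')(t) = Add(-4, Mul(-6, t, Add(4, t))) (Function('s')(t) = Add(-4, Mul(Mul(2, t, Add(4, t)), -3)) = Add(-4, Mul(-6, t, Add(4, t))))
Add(Add(-302, -897), Function('s')(Function('T')(-2, d))) = Add(Add(-302, -897), Add(-4, Mul(-6, Rational(-3, 4), Add(4, Rational(-3, 4))))) = Add(-1199, Add(-4, Mul(-6, Rational(-3, 4), Rational(13, 4)))) = Add(-1199, Add(-4, Rational(117, 8))) = Add(-1199, Rational(85, 8)) = Rational(-9507, 8)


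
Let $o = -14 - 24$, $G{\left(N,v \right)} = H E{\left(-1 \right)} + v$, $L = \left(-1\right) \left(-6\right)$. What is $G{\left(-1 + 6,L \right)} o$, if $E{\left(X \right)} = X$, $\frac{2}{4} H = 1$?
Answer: $-152$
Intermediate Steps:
$H = 2$ ($H = 2 \cdot 1 = 2$)
$L = 6$
$G{\left(N,v \right)} = -2 + v$ ($G{\left(N,v \right)} = 2 \left(-1\right) + v = -2 + v$)
$o = -38$
$G{\left(-1 + 6,L \right)} o = \left(-2 + 6\right) \left(-38\right) = 4 \left(-38\right) = -152$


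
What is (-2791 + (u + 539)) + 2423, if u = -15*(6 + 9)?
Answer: -54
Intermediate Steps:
u = -225 (u = -15*15 = -225)
(-2791 + (u + 539)) + 2423 = (-2791 + (-225 + 539)) + 2423 = (-2791 + 314) + 2423 = -2477 + 2423 = -54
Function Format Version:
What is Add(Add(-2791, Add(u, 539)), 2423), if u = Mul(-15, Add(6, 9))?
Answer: -54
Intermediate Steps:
u = -225 (u = Mul(-15, 15) = -225)
Add(Add(-2791, Add(u, 539)), 2423) = Add(Add(-2791, Add(-225, 539)), 2423) = Add(Add(-2791, 314), 2423) = Add(-2477, 2423) = -54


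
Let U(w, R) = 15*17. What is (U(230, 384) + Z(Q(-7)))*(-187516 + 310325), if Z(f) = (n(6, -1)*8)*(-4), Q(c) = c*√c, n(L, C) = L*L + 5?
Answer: -129809113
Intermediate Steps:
U(w, R) = 255
n(L, C) = 5 + L² (n(L, C) = L² + 5 = 5 + L²)
Q(c) = c^(3/2)
Z(f) = -1312 (Z(f) = ((5 + 6²)*8)*(-4) = ((5 + 36)*8)*(-4) = (41*8)*(-4) = 328*(-4) = -1312)
(U(230, 384) + Z(Q(-7)))*(-187516 + 310325) = (255 - 1312)*(-187516 + 310325) = -1057*122809 = -129809113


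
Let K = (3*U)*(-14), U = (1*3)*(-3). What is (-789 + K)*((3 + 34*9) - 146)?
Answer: -66993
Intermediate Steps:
U = -9 (U = 3*(-3) = -9)
K = 378 (K = (3*(-9))*(-14) = -27*(-14) = 378)
(-789 + K)*((3 + 34*9) - 146) = (-789 + 378)*((3 + 34*9) - 146) = -411*((3 + 306) - 146) = -411*(309 - 146) = -411*163 = -66993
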